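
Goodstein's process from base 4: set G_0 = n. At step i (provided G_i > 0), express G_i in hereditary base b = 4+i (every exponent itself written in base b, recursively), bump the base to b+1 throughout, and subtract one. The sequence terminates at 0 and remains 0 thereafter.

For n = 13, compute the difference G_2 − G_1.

2

(0) 13|_4 = 3·4 + 1 ↦ 3·5 + 1|_5 = 16 ⇒ 15
(1) 15|_5 = 3·5 ↦ 3·6|_6 = 18 ⇒ 17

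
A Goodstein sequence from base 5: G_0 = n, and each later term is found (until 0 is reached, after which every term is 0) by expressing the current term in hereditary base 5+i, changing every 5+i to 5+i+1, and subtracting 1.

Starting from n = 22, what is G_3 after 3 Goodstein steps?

31

[0] 22 ≡ 4·5 + 2 (base 5). Lift 6: 26. −1: 25.
[1] 25 ≡ 4·6 + 1 (base 6). Lift 7: 29. −1: 28.
[2] 28 ≡ 4·7 (base 7). Lift 8: 32. −1: 31.
[3] 31 ≡ 3·8 + 7 (base 8). Lift 9: 34. −1: 33.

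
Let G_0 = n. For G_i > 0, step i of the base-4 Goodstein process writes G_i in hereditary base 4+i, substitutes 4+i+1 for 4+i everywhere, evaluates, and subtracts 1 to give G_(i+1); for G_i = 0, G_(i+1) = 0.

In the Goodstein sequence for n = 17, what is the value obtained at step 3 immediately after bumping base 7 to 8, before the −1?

44

G_0 = 17. HB_4(17) = 4^2 + 1. Bump = 26. G_1 = 25.
G_1 = 25. HB_5(25) = 5^2. Bump = 36. G_2 = 35.
G_2 = 35. HB_6(35) = 5·6 + 5. Bump = 40. G_3 = 39.
G_3 = 39. HB_7(39) = 5·7 + 4. Bump = 44. G_4 = 43.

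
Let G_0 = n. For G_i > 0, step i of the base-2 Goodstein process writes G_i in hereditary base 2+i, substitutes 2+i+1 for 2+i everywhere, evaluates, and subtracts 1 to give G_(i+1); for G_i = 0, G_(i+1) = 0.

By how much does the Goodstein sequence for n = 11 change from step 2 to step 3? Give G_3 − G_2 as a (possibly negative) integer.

[0] 11 ≡ 2^(2 + 1) + 2 + 1 (base 2). Lift 3: 85. −1: 84.
[1] 84 ≡ 3^(3 + 1) + 3 (base 3). Lift 4: 1028. −1: 1027.
[2] 1027 ≡ 4^(4 + 1) + 3 (base 4). Lift 5: 15628. −1: 15627.

14600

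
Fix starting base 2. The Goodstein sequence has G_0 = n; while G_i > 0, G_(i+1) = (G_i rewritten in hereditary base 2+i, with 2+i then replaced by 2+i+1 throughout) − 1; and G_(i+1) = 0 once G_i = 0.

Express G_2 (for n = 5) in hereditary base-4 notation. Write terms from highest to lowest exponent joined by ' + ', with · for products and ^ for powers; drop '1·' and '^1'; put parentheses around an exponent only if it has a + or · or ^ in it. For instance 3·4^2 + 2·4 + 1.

3·4^3 + 3·4^2 + 3·4 + 3

5 —HB2→ 2^2 + 1 —bump→ 3^3 + 1 = 28 —(−1)→ 27
27 —HB3→ 3^3 —bump→ 4^4 = 256 —(−1)→ 255
255 —HB4→ 3·4^3 + 3·4^2 + 3·4 + 3 —bump→ 3·5^3 + 3·5^2 + 3·5 + 3 = 468 —(−1)→ 467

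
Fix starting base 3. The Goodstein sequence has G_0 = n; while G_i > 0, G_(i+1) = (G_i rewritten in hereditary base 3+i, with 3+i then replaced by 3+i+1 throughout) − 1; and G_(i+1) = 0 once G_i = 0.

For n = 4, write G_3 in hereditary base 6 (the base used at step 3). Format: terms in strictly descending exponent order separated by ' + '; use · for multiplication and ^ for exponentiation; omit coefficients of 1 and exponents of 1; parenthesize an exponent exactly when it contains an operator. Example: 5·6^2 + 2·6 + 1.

3

4 —HB3→ 3 + 1 —bump→ 4 + 1 = 5 —(−1)→ 4
4 —HB4→ 4 —bump→ 5 = 5 —(−1)→ 4
4 —HB5→ 4 —bump→ 4 = 4 —(−1)→ 3
3 —HB6→ 3 —bump→ 3 = 3 —(−1)→ 2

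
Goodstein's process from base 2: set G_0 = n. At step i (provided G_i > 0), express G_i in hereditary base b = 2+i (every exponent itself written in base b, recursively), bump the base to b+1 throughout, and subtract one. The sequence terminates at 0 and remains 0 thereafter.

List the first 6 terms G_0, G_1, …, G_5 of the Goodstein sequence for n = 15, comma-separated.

15 —HB2→ 2^(2 + 1) + 2^2 + 2 + 1 —bump→ 3^(3 + 1) + 3^3 + 3 + 1 = 112 —(−1)→ 111
111 —HB3→ 3^(3 + 1) + 3^3 + 3 —bump→ 4^(4 + 1) + 4^4 + 4 = 1284 —(−1)→ 1283
1283 —HB4→ 4^(4 + 1) + 4^4 + 3 —bump→ 5^(5 + 1) + 5^5 + 3 = 18753 —(−1)→ 18752
18752 —HB5→ 5^(5 + 1) + 5^5 + 2 —bump→ 6^(6 + 1) + 6^6 + 2 = 326594 —(−1)→ 326593
326593 —HB6→ 6^(6 + 1) + 6^6 + 1 —bump→ 7^(7 + 1) + 7^7 + 1 = 6588345 —(−1)→ 6588344

15, 111, 1283, 18752, 326593, 6588344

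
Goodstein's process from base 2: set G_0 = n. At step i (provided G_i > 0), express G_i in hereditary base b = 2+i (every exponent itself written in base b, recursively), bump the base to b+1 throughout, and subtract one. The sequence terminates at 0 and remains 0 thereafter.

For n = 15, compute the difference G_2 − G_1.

1172

base 2: 15 = 2^(2 + 1) + 2^2 + 2 + 1; at 3: 3^(3 + 1) + 3^3 + 3 + 1 = 112; next = 111
base 3: 111 = 3^(3 + 1) + 3^3 + 3; at 4: 4^(4 + 1) + 4^4 + 4 = 1284; next = 1283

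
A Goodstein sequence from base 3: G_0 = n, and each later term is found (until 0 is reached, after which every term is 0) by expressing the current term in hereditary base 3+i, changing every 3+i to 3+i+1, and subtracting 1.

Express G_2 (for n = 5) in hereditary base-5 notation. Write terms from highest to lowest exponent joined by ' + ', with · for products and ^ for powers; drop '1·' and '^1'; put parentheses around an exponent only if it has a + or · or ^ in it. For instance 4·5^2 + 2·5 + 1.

i=0: 5 = 3 + 2 (b=3); 3→4: 4 + 2 = 6; 6−1 = 5
i=1: 5 = 4 + 1 (b=4); 4→5: 5 + 1 = 6; 6−1 = 5
i=2: 5 = 5 (b=5); 5→6: 6 = 6; 6−1 = 5

5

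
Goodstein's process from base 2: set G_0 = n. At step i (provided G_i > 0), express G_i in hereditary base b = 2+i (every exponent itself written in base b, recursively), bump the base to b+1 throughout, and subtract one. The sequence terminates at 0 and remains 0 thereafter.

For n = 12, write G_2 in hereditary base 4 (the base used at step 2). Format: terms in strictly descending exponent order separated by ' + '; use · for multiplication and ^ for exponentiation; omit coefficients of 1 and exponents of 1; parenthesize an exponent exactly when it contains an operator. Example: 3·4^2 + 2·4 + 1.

4^(4 + 1) + 2·4^2 + 2·4 + 1

12 —HB2→ 2^(2 + 1) + 2^2 —bump→ 3^(3 + 1) + 3^3 = 108 —(−1)→ 107
107 —HB3→ 3^(3 + 1) + 2·3^2 + 2·3 + 2 —bump→ 4^(4 + 1) + 2·4^2 + 2·4 + 2 = 1066 —(−1)→ 1065
1065 —HB4→ 4^(4 + 1) + 2·4^2 + 2·4 + 1 —bump→ 5^(5 + 1) + 2·5^2 + 2·5 + 1 = 15686 —(−1)→ 15685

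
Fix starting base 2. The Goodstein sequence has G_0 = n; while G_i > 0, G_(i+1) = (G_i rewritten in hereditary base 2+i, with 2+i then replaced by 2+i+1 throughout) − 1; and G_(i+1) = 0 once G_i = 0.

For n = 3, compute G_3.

2

(0) 3|_2 = 2 + 1 ↦ 3 + 1|_3 = 4 ⇒ 3
(1) 3|_3 = 3 ↦ 4|_4 = 4 ⇒ 3
(2) 3|_4 = 3 ↦ 3|_5 = 3 ⇒ 2
(3) 2|_5 = 2 ↦ 2|_6 = 2 ⇒ 1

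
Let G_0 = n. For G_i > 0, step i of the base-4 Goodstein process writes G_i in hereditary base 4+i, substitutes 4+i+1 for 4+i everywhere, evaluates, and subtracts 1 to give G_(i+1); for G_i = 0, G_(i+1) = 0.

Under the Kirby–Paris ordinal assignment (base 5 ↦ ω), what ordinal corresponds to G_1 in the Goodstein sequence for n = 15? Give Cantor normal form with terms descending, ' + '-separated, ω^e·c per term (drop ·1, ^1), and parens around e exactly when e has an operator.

ω·3 + 2

G_0 = 15. HB_4(15) = 3·4 + 3. Bump = 18. G_1 = 17.
G_1 = 17. HB_5(17) = 3·5 + 2. Bump = 20. G_2 = 19.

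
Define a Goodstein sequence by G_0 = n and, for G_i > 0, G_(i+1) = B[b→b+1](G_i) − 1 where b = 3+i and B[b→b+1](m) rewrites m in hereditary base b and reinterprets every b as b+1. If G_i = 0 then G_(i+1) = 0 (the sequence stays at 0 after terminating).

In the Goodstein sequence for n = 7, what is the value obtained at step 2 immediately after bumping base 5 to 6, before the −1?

base 3: 7 = 2·3 + 1; at 4: 2·4 + 1 = 9; next = 8
base 4: 8 = 2·4; at 5: 2·5 = 10; next = 9
base 5: 9 = 5 + 4; at 6: 6 + 4 = 10; next = 9

10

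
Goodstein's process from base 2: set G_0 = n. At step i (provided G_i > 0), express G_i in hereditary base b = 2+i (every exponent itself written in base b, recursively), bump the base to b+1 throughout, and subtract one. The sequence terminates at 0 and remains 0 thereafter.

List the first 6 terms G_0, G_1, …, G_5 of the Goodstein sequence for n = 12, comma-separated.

[0] 12 ≡ 2^(2 + 1) + 2^2 (base 2). Lift 3: 108. −1: 107.
[1] 107 ≡ 3^(3 + 1) + 2·3^2 + 2·3 + 2 (base 3). Lift 4: 1066. −1: 1065.
[2] 1065 ≡ 4^(4 + 1) + 2·4^2 + 2·4 + 1 (base 4). Lift 5: 15686. −1: 15685.
[3] 15685 ≡ 5^(5 + 1) + 2·5^2 + 2·5 (base 5). Lift 6: 280020. −1: 280019.
[4] 280019 ≡ 6^(6 + 1) + 2·6^2 + 6 + 5 (base 6). Lift 7: 5764911. −1: 5764910.

12, 107, 1065, 15685, 280019, 5764910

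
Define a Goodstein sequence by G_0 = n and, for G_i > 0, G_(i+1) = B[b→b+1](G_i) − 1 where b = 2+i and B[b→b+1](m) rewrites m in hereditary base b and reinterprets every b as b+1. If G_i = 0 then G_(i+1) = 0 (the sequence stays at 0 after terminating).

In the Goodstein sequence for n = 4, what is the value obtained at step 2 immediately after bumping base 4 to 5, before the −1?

i=0: 4 = 2^2 (b=2); 2→3: 3^3 = 27; 27−1 = 26
i=1: 26 = 2·3^2 + 2·3 + 2 (b=3); 3→4: 2·4^2 + 2·4 + 2 = 42; 42−1 = 41
i=2: 41 = 2·4^2 + 2·4 + 1 (b=4); 4→5: 2·5^2 + 2·5 + 1 = 61; 61−1 = 60

61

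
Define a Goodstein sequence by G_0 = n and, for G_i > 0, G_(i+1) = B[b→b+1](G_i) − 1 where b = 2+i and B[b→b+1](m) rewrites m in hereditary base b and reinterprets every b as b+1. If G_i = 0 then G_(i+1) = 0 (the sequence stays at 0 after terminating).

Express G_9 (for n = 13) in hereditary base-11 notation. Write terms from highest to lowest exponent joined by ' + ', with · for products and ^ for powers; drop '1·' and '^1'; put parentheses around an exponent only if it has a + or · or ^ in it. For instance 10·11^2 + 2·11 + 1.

11^(11 + 1) + 3·11^3 + 3·11^2 + 2·11 + 4

G_0 = 13. HB_2(13) = 2^(2 + 1) + 2^2 + 1. Bump = 109. G_1 = 108.
G_1 = 108. HB_3(108) = 3^(3 + 1) + 3^3. Bump = 1280. G_2 = 1279.
G_2 = 1279. HB_4(1279) = 4^(4 + 1) + 3·4^3 + 3·4^2 + 3·4 + 3. Bump = 16093. G_3 = 16092.
G_3 = 16092. HB_5(16092) = 5^(5 + 1) + 3·5^3 + 3·5^2 + 3·5 + 2. Bump = 280712. G_4 = 280711.
G_4 = 280711. HB_6(280711) = 6^(6 + 1) + 3·6^3 + 3·6^2 + 3·6 + 1. Bump = 5765999. G_5 = 5765998.
G_5 = 5765998. HB_7(5765998) = 7^(7 + 1) + 3·7^3 + 3·7^2 + 3·7. Bump = 134219480. G_6 = 134219479.
G_6 = 134219479. HB_8(134219479) = 8^(8 + 1) + 3·8^3 + 3·8^2 + 2·8 + 7. Bump = 3486786856. G_7 = 3486786855.
G_7 = 3486786855. HB_9(3486786855) = 9^(9 + 1) + 3·9^3 + 3·9^2 + 2·9 + 6. Bump = 100000003326. G_8 = 100000003325.
G_8 = 100000003325. HB_10(100000003325) = 10^(10 + 1) + 3·10^3 + 3·10^2 + 2·10 + 5. Bump = 3138428381104. G_9 = 3138428381103.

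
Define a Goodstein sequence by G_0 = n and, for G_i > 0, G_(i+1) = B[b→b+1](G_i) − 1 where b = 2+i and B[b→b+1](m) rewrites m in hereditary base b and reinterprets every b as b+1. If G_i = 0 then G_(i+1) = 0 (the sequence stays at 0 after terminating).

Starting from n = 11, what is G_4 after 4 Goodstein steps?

G_0 = 11. HB_2(11) = 2^(2 + 1) + 2 + 1. Bump = 85. G_1 = 84.
G_1 = 84. HB_3(84) = 3^(3 + 1) + 3. Bump = 1028. G_2 = 1027.
G_2 = 1027. HB_4(1027) = 4^(4 + 1) + 3. Bump = 15628. G_3 = 15627.
G_3 = 15627. HB_5(15627) = 5^(5 + 1) + 2. Bump = 279938. G_4 = 279937.
G_4 = 279937. HB_6(279937) = 6^(6 + 1) + 1. Bump = 5764802. G_5 = 5764801.

279937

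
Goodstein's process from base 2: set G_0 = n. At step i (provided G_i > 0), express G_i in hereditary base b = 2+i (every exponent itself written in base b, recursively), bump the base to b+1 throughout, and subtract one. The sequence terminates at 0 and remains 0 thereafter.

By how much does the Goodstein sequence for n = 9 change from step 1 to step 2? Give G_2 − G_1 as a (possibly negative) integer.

G_0=9  [base 2] 2^(2 + 1) + 1  →[2↦3]→  3^(3 + 1) + 1 = 82  −1 ⇒ G_1=81
G_1=81  [base 3] 3^(3 + 1)  →[3↦4]→  4^(4 + 1) = 1024  −1 ⇒ G_2=1023

942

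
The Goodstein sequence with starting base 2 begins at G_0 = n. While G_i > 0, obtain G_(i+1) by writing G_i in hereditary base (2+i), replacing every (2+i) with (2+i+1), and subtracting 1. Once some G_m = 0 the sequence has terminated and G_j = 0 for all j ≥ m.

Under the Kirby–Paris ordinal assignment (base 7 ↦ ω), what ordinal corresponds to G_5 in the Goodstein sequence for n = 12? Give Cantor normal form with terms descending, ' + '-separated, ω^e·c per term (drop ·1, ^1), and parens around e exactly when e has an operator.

ω^(ω + 1) + ω^2·2 + ω + 4

12 —HB2→ 2^(2 + 1) + 2^2 —bump→ 3^(3 + 1) + 3^3 = 108 —(−1)→ 107
107 —HB3→ 3^(3 + 1) + 2·3^2 + 2·3 + 2 —bump→ 4^(4 + 1) + 2·4^2 + 2·4 + 2 = 1066 —(−1)→ 1065
1065 —HB4→ 4^(4 + 1) + 2·4^2 + 2·4 + 1 —bump→ 5^(5 + 1) + 2·5^2 + 2·5 + 1 = 15686 —(−1)→ 15685
15685 —HB5→ 5^(5 + 1) + 2·5^2 + 2·5 —bump→ 6^(6 + 1) + 2·6^2 + 2·6 = 280020 —(−1)→ 280019
280019 —HB6→ 6^(6 + 1) + 2·6^2 + 6 + 5 —bump→ 7^(7 + 1) + 2·7^2 + 7 + 5 = 5764911 —(−1)→ 5764910
5764910 —HB7→ 7^(7 + 1) + 2·7^2 + 7 + 4 —bump→ 8^(8 + 1) + 2·8^2 + 8 + 4 = 134217868 —(−1)→ 134217867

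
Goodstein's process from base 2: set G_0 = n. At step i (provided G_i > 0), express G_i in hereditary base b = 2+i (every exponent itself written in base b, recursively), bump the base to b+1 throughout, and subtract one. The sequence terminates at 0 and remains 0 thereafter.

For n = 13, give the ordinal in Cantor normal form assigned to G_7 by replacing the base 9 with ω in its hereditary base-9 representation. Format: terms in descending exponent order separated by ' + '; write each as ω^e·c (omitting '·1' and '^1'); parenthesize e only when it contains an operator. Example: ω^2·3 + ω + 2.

ω^(ω + 1) + ω^3·3 + ω^2·3 + ω·2 + 6

G_0 = 13. HB_2(13) = 2^(2 + 1) + 2^2 + 1. Bump = 109. G_1 = 108.
G_1 = 108. HB_3(108) = 3^(3 + 1) + 3^3. Bump = 1280. G_2 = 1279.
G_2 = 1279. HB_4(1279) = 4^(4 + 1) + 3·4^3 + 3·4^2 + 3·4 + 3. Bump = 16093. G_3 = 16092.
G_3 = 16092. HB_5(16092) = 5^(5 + 1) + 3·5^3 + 3·5^2 + 3·5 + 2. Bump = 280712. G_4 = 280711.
G_4 = 280711. HB_6(280711) = 6^(6 + 1) + 3·6^3 + 3·6^2 + 3·6 + 1. Bump = 5765999. G_5 = 5765998.
G_5 = 5765998. HB_7(5765998) = 7^(7 + 1) + 3·7^3 + 3·7^2 + 3·7. Bump = 134219480. G_6 = 134219479.
G_6 = 134219479. HB_8(134219479) = 8^(8 + 1) + 3·8^3 + 3·8^2 + 2·8 + 7. Bump = 3486786856. G_7 = 3486786855.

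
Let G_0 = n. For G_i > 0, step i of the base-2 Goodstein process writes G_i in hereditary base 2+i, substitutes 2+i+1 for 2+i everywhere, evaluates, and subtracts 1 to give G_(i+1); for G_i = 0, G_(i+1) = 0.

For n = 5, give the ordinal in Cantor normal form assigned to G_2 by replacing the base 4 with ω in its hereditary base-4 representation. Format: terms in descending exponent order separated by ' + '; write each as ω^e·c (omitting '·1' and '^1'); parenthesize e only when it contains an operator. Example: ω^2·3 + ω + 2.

base 2: 5 = 2^2 + 1; at 3: 3^3 + 1 = 28; next = 27
base 3: 27 = 3^3; at 4: 4^4 = 256; next = 255
base 4: 255 = 3·4^3 + 3·4^2 + 3·4 + 3; at 5: 3·5^3 + 3·5^2 + 3·5 + 3 = 468; next = 467

ω^3·3 + ω^2·3 + ω·3 + 3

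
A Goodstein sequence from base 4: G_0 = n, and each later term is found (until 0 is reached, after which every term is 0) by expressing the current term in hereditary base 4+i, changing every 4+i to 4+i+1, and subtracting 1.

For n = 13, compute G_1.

15

step 0: 13 = 3·4 + 1; sub 5 for 4: 3·5 + 1; = 16; G_1 = 16−1 = 15
step 1: 15 = 3·5; sub 6 for 5: 3·6; = 18; G_2 = 18−1 = 17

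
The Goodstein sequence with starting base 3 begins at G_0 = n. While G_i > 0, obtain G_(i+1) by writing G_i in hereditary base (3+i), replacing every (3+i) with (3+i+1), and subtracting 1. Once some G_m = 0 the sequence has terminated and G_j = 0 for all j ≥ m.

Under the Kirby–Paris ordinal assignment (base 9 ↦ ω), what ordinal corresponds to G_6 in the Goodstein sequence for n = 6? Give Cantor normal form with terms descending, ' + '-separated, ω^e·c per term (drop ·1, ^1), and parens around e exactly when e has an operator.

base 3: 6 = 2·3; at 4: 2·4 = 8; next = 7
base 4: 7 = 4 + 3; at 5: 5 + 3 = 8; next = 7
base 5: 7 = 5 + 2; at 6: 6 + 2 = 8; next = 7
base 6: 7 = 6 + 1; at 7: 7 + 1 = 8; next = 7
base 7: 7 = 7; at 8: 8 = 8; next = 7
base 8: 7 = 7; at 9: 7 = 7; next = 6
base 9: 6 = 6; at 10: 6 = 6; next = 5

6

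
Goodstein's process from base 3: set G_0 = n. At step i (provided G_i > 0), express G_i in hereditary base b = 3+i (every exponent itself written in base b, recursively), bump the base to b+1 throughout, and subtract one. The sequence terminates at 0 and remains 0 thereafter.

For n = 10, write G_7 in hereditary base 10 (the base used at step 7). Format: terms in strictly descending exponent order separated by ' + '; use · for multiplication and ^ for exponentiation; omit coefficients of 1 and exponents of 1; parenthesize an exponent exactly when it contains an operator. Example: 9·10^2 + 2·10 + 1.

3·10 + 9

step 0: 10 = 3^2 + 1; sub 4 for 3: 4^2 + 1; = 17; G_1 = 17−1 = 16
step 1: 16 = 4^2; sub 5 for 4: 5^2; = 25; G_2 = 25−1 = 24
step 2: 24 = 4·5 + 4; sub 6 for 5: 4·6 + 4; = 28; G_3 = 28−1 = 27
step 3: 27 = 4·6 + 3; sub 7 for 6: 4·7 + 3; = 31; G_4 = 31−1 = 30
step 4: 30 = 4·7 + 2; sub 8 for 7: 4·8 + 2; = 34; G_5 = 34−1 = 33
step 5: 33 = 4·8 + 1; sub 9 for 8: 4·9 + 1; = 37; G_6 = 37−1 = 36
step 6: 36 = 4·9; sub 10 for 9: 4·10; = 40; G_7 = 40−1 = 39
step 7: 39 = 3·10 + 9; sub 11 for 10: 3·11 + 9; = 42; G_8 = 42−1 = 41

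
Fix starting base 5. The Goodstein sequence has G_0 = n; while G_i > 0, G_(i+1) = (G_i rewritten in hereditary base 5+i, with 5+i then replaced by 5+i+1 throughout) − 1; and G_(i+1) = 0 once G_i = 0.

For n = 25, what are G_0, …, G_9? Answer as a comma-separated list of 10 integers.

step 0: 25 = 5^2; sub 6 for 5: 6^2; = 36; G_1 = 36−1 = 35
step 1: 35 = 5·6 + 5; sub 7 for 6: 5·7 + 5; = 40; G_2 = 40−1 = 39
step 2: 39 = 5·7 + 4; sub 8 for 7: 5·8 + 4; = 44; G_3 = 44−1 = 43
step 3: 43 = 5·8 + 3; sub 9 for 8: 5·9 + 3; = 48; G_4 = 48−1 = 47
step 4: 47 = 5·9 + 2; sub 10 for 9: 5·10 + 2; = 52; G_5 = 52−1 = 51
step 5: 51 = 5·10 + 1; sub 11 for 10: 5·11 + 1; = 56; G_6 = 56−1 = 55
step 6: 55 = 5·11; sub 12 for 11: 5·12; = 60; G_7 = 60−1 = 59
step 7: 59 = 4·12 + 11; sub 13 for 12: 4·13 + 11; = 63; G_8 = 63−1 = 62
step 8: 62 = 4·13 + 10; sub 14 for 13: 4·14 + 10; = 66; G_9 = 66−1 = 65

25, 35, 39, 43, 47, 51, 55, 59, 62, 65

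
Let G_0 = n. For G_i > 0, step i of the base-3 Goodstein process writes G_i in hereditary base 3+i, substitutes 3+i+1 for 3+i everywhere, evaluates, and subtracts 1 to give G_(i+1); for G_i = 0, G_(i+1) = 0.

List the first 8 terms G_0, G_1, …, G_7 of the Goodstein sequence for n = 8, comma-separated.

i=0: 8 = 2·3 + 2 (b=3); 3→4: 2·4 + 2 = 10; 10−1 = 9
i=1: 9 = 2·4 + 1 (b=4); 4→5: 2·5 + 1 = 11; 11−1 = 10
i=2: 10 = 2·5 (b=5); 5→6: 2·6 = 12; 12−1 = 11
i=3: 11 = 6 + 5 (b=6); 6→7: 7 + 5 = 12; 12−1 = 11
i=4: 11 = 7 + 4 (b=7); 7→8: 8 + 4 = 12; 12−1 = 11
i=5: 11 = 8 + 3 (b=8); 8→9: 9 + 3 = 12; 12−1 = 11
i=6: 11 = 9 + 2 (b=9); 9→10: 10 + 2 = 12; 12−1 = 11

8, 9, 10, 11, 11, 11, 11, 11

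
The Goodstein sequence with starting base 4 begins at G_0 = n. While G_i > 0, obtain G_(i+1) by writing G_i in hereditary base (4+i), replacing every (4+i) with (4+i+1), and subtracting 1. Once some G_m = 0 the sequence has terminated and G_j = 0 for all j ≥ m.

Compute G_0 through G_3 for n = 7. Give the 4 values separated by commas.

G_0 = 7. HB_4(7) = 4 + 3. Bump = 8. G_1 = 7.
G_1 = 7. HB_5(7) = 5 + 2. Bump = 8. G_2 = 7.
G_2 = 7. HB_6(7) = 6 + 1. Bump = 8. G_3 = 7.

7, 7, 7, 7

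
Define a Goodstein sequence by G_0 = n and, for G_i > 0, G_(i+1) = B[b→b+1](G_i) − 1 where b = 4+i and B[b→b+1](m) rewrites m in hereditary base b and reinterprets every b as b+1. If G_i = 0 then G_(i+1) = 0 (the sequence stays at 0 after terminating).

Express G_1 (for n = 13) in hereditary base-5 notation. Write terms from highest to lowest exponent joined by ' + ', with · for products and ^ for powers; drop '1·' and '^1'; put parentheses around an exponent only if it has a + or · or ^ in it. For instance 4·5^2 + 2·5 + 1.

3·5

i=0: 13 = 3·4 + 1 (b=4); 4→5: 3·5 + 1 = 16; 16−1 = 15
i=1: 15 = 3·5 (b=5); 5→6: 3·6 = 18; 18−1 = 17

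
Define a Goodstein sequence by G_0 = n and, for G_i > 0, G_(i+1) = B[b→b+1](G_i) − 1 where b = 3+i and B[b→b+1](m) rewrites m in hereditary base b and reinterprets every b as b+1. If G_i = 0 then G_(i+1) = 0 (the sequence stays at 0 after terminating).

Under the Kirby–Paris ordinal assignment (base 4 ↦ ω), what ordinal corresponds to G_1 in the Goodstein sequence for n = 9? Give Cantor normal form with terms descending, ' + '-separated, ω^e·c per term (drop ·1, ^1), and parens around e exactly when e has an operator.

step 0: 9 = 3^2; sub 4 for 3: 4^2; = 16; G_1 = 16−1 = 15
step 1: 15 = 3·4 + 3; sub 5 for 4: 3·5 + 3; = 18; G_2 = 18−1 = 17

ω·3 + 3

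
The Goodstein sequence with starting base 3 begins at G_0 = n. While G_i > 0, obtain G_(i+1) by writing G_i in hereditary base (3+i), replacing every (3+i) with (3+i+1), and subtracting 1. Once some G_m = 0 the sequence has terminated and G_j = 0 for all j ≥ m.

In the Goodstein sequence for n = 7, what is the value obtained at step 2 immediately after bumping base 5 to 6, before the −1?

G_0=7  [base 3] 2·3 + 1  →[3↦4]→  2·4 + 1 = 9  −1 ⇒ G_1=8
G_1=8  [base 4] 2·4  →[4↦5]→  2·5 = 10  −1 ⇒ G_2=9
G_2=9  [base 5] 5 + 4  →[5↦6]→  6 + 4 = 10  −1 ⇒ G_3=9

10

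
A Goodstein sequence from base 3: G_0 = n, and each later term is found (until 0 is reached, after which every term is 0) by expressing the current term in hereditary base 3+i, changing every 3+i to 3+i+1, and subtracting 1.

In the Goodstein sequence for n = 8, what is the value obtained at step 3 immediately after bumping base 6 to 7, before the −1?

G_0=8  [base 3] 2·3 + 2  →[3↦4]→  2·4 + 2 = 10  −1 ⇒ G_1=9
G_1=9  [base 4] 2·4 + 1  →[4↦5]→  2·5 + 1 = 11  −1 ⇒ G_2=10
G_2=10  [base 5] 2·5  →[5↦6]→  2·6 = 12  −1 ⇒ G_3=11
G_3=11  [base 6] 6 + 5  →[6↦7]→  7 + 5 = 12  −1 ⇒ G_4=11

12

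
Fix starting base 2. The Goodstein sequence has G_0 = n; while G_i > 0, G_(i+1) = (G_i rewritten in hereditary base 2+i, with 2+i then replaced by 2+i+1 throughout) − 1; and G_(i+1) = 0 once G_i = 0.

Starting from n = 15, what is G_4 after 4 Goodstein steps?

326593

15 —HB2→ 2^(2 + 1) + 2^2 + 2 + 1 —bump→ 3^(3 + 1) + 3^3 + 3 + 1 = 112 —(−1)→ 111
111 —HB3→ 3^(3 + 1) + 3^3 + 3 —bump→ 4^(4 + 1) + 4^4 + 4 = 1284 —(−1)→ 1283
1283 —HB4→ 4^(4 + 1) + 4^4 + 3 —bump→ 5^(5 + 1) + 5^5 + 3 = 18753 —(−1)→ 18752
18752 —HB5→ 5^(5 + 1) + 5^5 + 2 —bump→ 6^(6 + 1) + 6^6 + 2 = 326594 —(−1)→ 326593
326593 —HB6→ 6^(6 + 1) + 6^6 + 1 —bump→ 7^(7 + 1) + 7^7 + 1 = 6588345 —(−1)→ 6588344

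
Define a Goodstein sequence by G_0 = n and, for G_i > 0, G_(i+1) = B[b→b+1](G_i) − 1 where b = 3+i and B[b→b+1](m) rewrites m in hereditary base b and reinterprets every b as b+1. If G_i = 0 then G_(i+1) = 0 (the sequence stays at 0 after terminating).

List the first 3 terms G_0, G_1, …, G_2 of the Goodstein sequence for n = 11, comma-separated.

11, 17, 25

G_0=11  [base 3] 3^2 + 2  →[3↦4]→  4^2 + 2 = 18  −1 ⇒ G_1=17
G_1=17  [base 4] 4^2 + 1  →[4↦5]→  5^2 + 1 = 26  −1 ⇒ G_2=25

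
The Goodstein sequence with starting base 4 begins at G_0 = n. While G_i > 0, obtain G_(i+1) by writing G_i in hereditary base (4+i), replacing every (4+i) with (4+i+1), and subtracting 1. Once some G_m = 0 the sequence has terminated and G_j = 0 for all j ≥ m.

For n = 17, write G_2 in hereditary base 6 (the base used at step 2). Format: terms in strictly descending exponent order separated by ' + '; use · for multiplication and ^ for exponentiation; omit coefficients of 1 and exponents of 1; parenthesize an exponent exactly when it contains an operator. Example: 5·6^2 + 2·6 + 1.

G_0 = 17. HB_4(17) = 4^2 + 1. Bump = 26. G_1 = 25.
G_1 = 25. HB_5(25) = 5^2. Bump = 36. G_2 = 35.
G_2 = 35. HB_6(35) = 5·6 + 5. Bump = 40. G_3 = 39.

5·6 + 5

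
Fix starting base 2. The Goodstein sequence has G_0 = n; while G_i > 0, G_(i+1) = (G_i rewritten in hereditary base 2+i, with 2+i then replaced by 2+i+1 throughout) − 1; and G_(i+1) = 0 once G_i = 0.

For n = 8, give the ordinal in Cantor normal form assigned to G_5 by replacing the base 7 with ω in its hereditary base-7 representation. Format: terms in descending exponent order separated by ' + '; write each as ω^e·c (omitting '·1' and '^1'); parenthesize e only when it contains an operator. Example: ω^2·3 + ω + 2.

ω^ω·2 + ω^2·2 + ω + 4

8 —HB2→ 2^(2 + 1) —bump→ 3^(3 + 1) = 81 —(−1)→ 80
80 —HB3→ 2·3^3 + 2·3^2 + 2·3 + 2 —bump→ 2·4^4 + 2·4^2 + 2·4 + 2 = 554 —(−1)→ 553
553 —HB4→ 2·4^4 + 2·4^2 + 2·4 + 1 —bump→ 2·5^5 + 2·5^2 + 2·5 + 1 = 6311 —(−1)→ 6310
6310 —HB5→ 2·5^5 + 2·5^2 + 2·5 —bump→ 2·6^6 + 2·6^2 + 2·6 = 93396 —(−1)→ 93395
93395 —HB6→ 2·6^6 + 2·6^2 + 6 + 5 —bump→ 2·7^7 + 2·7^2 + 7 + 5 = 1647196 —(−1)→ 1647195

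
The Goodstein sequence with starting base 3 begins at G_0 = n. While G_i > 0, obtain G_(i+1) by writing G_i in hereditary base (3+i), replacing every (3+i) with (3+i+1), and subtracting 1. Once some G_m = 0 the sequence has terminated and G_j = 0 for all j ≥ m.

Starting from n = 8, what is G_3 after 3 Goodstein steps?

11

[0] 8 ≡ 2·3 + 2 (base 3). Lift 4: 10. −1: 9.
[1] 9 ≡ 2·4 + 1 (base 4). Lift 5: 11. −1: 10.
[2] 10 ≡ 2·5 (base 5). Lift 6: 12. −1: 11.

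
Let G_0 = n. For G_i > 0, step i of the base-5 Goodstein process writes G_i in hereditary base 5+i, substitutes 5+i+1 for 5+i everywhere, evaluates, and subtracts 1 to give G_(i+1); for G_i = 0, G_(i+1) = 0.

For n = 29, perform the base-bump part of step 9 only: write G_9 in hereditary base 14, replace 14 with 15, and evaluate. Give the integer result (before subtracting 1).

140

(0) 29|_5 = 5^2 + 4 ↦ 6^2 + 4|_6 = 40 ⇒ 39
(1) 39|_6 = 6^2 + 3 ↦ 7^2 + 3|_7 = 52 ⇒ 51
(2) 51|_7 = 7^2 + 2 ↦ 8^2 + 2|_8 = 66 ⇒ 65
(3) 65|_8 = 8^2 + 1 ↦ 9^2 + 1|_9 = 82 ⇒ 81
(4) 81|_9 = 9^2 ↦ 10^2|_10 = 100 ⇒ 99
(5) 99|_10 = 9·10 + 9 ↦ 9·11 + 9|_11 = 108 ⇒ 107
(6) 107|_11 = 9·11 + 8 ↦ 9·12 + 8|_12 = 116 ⇒ 115
(7) 115|_12 = 9·12 + 7 ↦ 9·13 + 7|_13 = 124 ⇒ 123
(8) 123|_13 = 9·13 + 6 ↦ 9·14 + 6|_14 = 132 ⇒ 131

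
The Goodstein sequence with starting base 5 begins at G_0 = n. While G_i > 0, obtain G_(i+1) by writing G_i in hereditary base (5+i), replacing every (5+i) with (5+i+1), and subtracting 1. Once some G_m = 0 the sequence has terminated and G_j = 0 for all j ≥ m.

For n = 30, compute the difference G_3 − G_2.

14

G_0 = 30. HB_5(30) = 5^2 + 5. Bump = 42. G_1 = 41.
G_1 = 41. HB_6(41) = 6^2 + 5. Bump = 54. G_2 = 53.
G_2 = 53. HB_7(53) = 7^2 + 4. Bump = 68. G_3 = 67.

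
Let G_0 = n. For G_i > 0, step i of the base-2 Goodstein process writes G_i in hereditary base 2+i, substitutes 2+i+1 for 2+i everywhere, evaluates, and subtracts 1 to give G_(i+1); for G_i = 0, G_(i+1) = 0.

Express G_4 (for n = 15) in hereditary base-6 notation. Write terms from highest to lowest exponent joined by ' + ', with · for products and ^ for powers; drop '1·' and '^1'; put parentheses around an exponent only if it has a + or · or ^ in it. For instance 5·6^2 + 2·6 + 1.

base 2: 15 = 2^(2 + 1) + 2^2 + 2 + 1; at 3: 3^(3 + 1) + 3^3 + 3 + 1 = 112; next = 111
base 3: 111 = 3^(3 + 1) + 3^3 + 3; at 4: 4^(4 + 1) + 4^4 + 4 = 1284; next = 1283
base 4: 1283 = 4^(4 + 1) + 4^4 + 3; at 5: 5^(5 + 1) + 5^5 + 3 = 18753; next = 18752
base 5: 18752 = 5^(5 + 1) + 5^5 + 2; at 6: 6^(6 + 1) + 6^6 + 2 = 326594; next = 326593
base 6: 326593 = 6^(6 + 1) + 6^6 + 1; at 7: 7^(7 + 1) + 7^7 + 1 = 6588345; next = 6588344

6^(6 + 1) + 6^6 + 1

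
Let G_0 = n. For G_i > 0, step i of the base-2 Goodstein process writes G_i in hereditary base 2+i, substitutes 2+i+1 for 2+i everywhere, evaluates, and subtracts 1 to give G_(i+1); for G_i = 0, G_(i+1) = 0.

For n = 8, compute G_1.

G_0=8  [base 2] 2^(2 + 1)  →[2↦3]→  3^(3 + 1) = 81  −1 ⇒ G_1=80
G_1=80  [base 3] 2·3^3 + 2·3^2 + 2·3 + 2  →[3↦4]→  2·4^4 + 2·4^2 + 2·4 + 2 = 554  −1 ⇒ G_2=553

80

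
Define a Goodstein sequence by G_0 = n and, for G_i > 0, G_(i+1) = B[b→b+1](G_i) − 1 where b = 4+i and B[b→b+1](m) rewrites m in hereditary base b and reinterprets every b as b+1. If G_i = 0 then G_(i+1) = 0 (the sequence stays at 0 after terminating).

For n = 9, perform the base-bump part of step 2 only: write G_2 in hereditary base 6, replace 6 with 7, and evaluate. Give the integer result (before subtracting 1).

12

base 4: 9 = 2·4 + 1; at 5: 2·5 + 1 = 11; next = 10
base 5: 10 = 2·5; at 6: 2·6 = 12; next = 11
base 6: 11 = 6 + 5; at 7: 7 + 5 = 12; next = 11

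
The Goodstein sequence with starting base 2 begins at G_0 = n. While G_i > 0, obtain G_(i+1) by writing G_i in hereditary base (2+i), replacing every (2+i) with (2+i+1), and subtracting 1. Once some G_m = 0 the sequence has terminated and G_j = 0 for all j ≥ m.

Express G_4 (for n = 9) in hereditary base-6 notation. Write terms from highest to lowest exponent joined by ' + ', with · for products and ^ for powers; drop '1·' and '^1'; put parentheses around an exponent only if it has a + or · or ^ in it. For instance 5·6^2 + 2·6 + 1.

step 0: 9 = 2^(2 + 1) + 1; sub 3 for 2: 3^(3 + 1) + 1; = 82; G_1 = 82−1 = 81
step 1: 81 = 3^(3 + 1); sub 4 for 3: 4^(4 + 1); = 1024; G_2 = 1024−1 = 1023
step 2: 1023 = 3·4^4 + 3·4^3 + 3·4^2 + 3·4 + 3; sub 5 for 4: 3·5^5 + 3·5^3 + 3·5^2 + 3·5 + 3; = 9843; G_3 = 9843−1 = 9842
step 3: 9842 = 3·5^5 + 3·5^3 + 3·5^2 + 3·5 + 2; sub 6 for 5: 3·6^6 + 3·6^3 + 3·6^2 + 3·6 + 2; = 140744; G_4 = 140744−1 = 140743
step 4: 140743 = 3·6^6 + 3·6^3 + 3·6^2 + 3·6 + 1; sub 7 for 6: 3·7^7 + 3·7^3 + 3·7^2 + 3·7 + 1; = 2471827; G_5 = 2471827−1 = 2471826

3·6^6 + 3·6^3 + 3·6^2 + 3·6 + 1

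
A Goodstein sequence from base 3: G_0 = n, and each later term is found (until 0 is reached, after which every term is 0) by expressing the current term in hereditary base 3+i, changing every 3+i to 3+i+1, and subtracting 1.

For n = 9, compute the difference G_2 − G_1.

2

[0] 9 ≡ 3^2 (base 3). Lift 4: 16. −1: 15.
[1] 15 ≡ 3·4 + 3 (base 4). Lift 5: 18. −1: 17.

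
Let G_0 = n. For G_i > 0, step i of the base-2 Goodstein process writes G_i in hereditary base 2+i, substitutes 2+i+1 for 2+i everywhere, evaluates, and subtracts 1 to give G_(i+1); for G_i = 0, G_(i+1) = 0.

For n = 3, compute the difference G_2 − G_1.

G_0=3  [base 2] 2 + 1  →[2↦3]→  3 + 1 = 4  −1 ⇒ G_1=3
G_1=3  [base 3] 3  →[3↦4]→  4 = 4  −1 ⇒ G_2=3

0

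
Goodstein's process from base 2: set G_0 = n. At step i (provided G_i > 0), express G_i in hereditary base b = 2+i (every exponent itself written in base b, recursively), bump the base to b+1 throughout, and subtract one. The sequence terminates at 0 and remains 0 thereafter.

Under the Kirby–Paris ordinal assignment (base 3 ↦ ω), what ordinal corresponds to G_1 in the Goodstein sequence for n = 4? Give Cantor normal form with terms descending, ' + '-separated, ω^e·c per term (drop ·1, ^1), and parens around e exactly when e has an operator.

ω^2·2 + ω·2 + 2

(0) 4|_2 = 2^2 ↦ 3^3|_3 = 27 ⇒ 26
(1) 26|_3 = 2·3^2 + 2·3 + 2 ↦ 2·4^2 + 2·4 + 2|_4 = 42 ⇒ 41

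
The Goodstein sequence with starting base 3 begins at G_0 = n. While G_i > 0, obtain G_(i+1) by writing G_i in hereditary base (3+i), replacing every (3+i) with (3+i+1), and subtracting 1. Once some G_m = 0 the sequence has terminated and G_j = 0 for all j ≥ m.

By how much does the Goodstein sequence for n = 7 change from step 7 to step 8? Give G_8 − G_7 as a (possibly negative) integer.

-1

i=0: 7 = 2·3 + 1 (b=3); 3→4: 2·4 + 1 = 9; 9−1 = 8
i=1: 8 = 2·4 (b=4); 4→5: 2·5 = 10; 10−1 = 9
i=2: 9 = 5 + 4 (b=5); 5→6: 6 + 4 = 10; 10−1 = 9
i=3: 9 = 6 + 3 (b=6); 6→7: 7 + 3 = 10; 10−1 = 9
i=4: 9 = 7 + 2 (b=7); 7→8: 8 + 2 = 10; 10−1 = 9
i=5: 9 = 8 + 1 (b=8); 8→9: 9 + 1 = 10; 10−1 = 9
i=6: 9 = 9 (b=9); 9→10: 10 = 10; 10−1 = 9
i=7: 9 = 9 (b=10); 10→11: 9 = 9; 9−1 = 8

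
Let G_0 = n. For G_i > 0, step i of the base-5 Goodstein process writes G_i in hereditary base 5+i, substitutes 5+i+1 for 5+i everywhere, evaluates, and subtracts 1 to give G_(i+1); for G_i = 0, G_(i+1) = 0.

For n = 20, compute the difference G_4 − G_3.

(0) 20|_5 = 4·5 ↦ 4·6|_6 = 24 ⇒ 23
(1) 23|_6 = 3·6 + 5 ↦ 3·7 + 5|_7 = 26 ⇒ 25
(2) 25|_7 = 3·7 + 4 ↦ 3·8 + 4|_8 = 28 ⇒ 27
(3) 27|_8 = 3·8 + 3 ↦ 3·9 + 3|_9 = 30 ⇒ 29

2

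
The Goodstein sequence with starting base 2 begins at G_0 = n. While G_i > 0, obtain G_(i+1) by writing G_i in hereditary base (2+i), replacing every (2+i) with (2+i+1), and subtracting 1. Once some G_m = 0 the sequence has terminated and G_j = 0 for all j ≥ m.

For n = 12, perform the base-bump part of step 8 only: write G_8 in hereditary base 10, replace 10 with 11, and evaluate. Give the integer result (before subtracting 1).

i=0: 12 = 2^(2 + 1) + 2^2 (b=2); 2→3: 3^(3 + 1) + 3^3 = 108; 108−1 = 107
i=1: 107 = 3^(3 + 1) + 2·3^2 + 2·3 + 2 (b=3); 3→4: 4^(4 + 1) + 2·4^2 + 2·4 + 2 = 1066; 1066−1 = 1065
i=2: 1065 = 4^(4 + 1) + 2·4^2 + 2·4 + 1 (b=4); 4→5: 5^(5 + 1) + 2·5^2 + 2·5 + 1 = 15686; 15686−1 = 15685
i=3: 15685 = 5^(5 + 1) + 2·5^2 + 2·5 (b=5); 5→6: 6^(6 + 1) + 2·6^2 + 2·6 = 280020; 280020−1 = 280019
i=4: 280019 = 6^(6 + 1) + 2·6^2 + 6 + 5 (b=6); 6→7: 7^(7 + 1) + 2·7^2 + 7 + 5 = 5764911; 5764911−1 = 5764910
i=5: 5764910 = 7^(7 + 1) + 2·7^2 + 7 + 4 (b=7); 7→8: 8^(8 + 1) + 2·8^2 + 8 + 4 = 134217868; 134217868−1 = 134217867
i=6: 134217867 = 8^(8 + 1) + 2·8^2 + 8 + 3 (b=8); 8→9: 9^(9 + 1) + 2·9^2 + 9 + 3 = 3486784575; 3486784575−1 = 3486784574
i=7: 3486784574 = 9^(9 + 1) + 2·9^2 + 9 + 2 (b=9); 9→10: 10^(10 + 1) + 2·10^2 + 10 + 2 = 100000000212; 100000000212−1 = 100000000211

3138428376975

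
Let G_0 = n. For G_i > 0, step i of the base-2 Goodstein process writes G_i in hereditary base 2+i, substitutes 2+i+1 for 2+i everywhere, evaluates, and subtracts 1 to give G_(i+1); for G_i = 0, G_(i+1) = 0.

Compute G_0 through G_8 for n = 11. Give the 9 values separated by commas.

G_0=11  [base 2] 2^(2 + 1) + 2 + 1  →[2↦3]→  3^(3 + 1) + 3 + 1 = 85  −1 ⇒ G_1=84
G_1=84  [base 3] 3^(3 + 1) + 3  →[3↦4]→  4^(4 + 1) + 4 = 1028  −1 ⇒ G_2=1027
G_2=1027  [base 4] 4^(4 + 1) + 3  →[4↦5]→  5^(5 + 1) + 3 = 15628  −1 ⇒ G_3=15627
G_3=15627  [base 5] 5^(5 + 1) + 2  →[5↦6]→  6^(6 + 1) + 2 = 279938  −1 ⇒ G_4=279937
G_4=279937  [base 6] 6^(6 + 1) + 1  →[6↦7]→  7^(7 + 1) + 1 = 5764802  −1 ⇒ G_5=5764801
G_5=5764801  [base 7] 7^(7 + 1)  →[7↦8]→  8^(8 + 1) = 134217728  −1 ⇒ G_6=134217727
G_6=134217727  [base 8] 7·8^8 + 7·8^7 + 7·8^6 + 7·8^5 + 7·8^4 + 7·8^3 + 7·8^2 + 7·8 + 7  →[8↦9]→  7·9^9 + 7·9^7 + 7·9^6 + 7·9^5 + 7·9^4 + 7·9^3 + 7·9^2 + 7·9 + 7 = 2749609303  −1 ⇒ G_7=2749609302
G_7=2749609302  [base 9] 7·9^9 + 7·9^7 + 7·9^6 + 7·9^5 + 7·9^4 + 7·9^3 + 7·9^2 + 7·9 + 6  →[9↦10]→  7·10^10 + 7·10^7 + 7·10^6 + 7·10^5 + 7·10^4 + 7·10^3 + 7·10^2 + 7·10 + 6 = 70077777776  −1 ⇒ G_8=70077777775

11, 84, 1027, 15627, 279937, 5764801, 134217727, 2749609302, 70077777775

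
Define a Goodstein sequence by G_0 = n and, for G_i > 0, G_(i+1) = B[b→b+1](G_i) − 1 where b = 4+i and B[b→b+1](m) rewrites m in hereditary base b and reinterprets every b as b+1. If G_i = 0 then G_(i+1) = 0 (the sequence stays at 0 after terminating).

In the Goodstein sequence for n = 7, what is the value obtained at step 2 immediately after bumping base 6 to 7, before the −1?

8

step 0: 7 = 4 + 3; sub 5 for 4: 5 + 3; = 8; G_1 = 8−1 = 7
step 1: 7 = 5 + 2; sub 6 for 5: 6 + 2; = 8; G_2 = 8−1 = 7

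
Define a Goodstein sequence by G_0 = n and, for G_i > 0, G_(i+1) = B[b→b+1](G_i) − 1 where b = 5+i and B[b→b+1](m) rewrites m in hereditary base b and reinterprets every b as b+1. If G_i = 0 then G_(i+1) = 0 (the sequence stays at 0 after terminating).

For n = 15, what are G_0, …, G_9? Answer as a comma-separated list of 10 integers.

[0] 15 ≡ 3·5 (base 5). Lift 6: 18. −1: 17.
[1] 17 ≡ 2·6 + 5 (base 6). Lift 7: 19. −1: 18.
[2] 18 ≡ 2·7 + 4 (base 7). Lift 8: 20. −1: 19.
[3] 19 ≡ 2·8 + 3 (base 8). Lift 9: 21. −1: 20.
[4] 20 ≡ 2·9 + 2 (base 9). Lift 10: 22. −1: 21.
[5] 21 ≡ 2·10 + 1 (base 10). Lift 11: 23. −1: 22.
[6] 22 ≡ 2·11 (base 11). Lift 12: 24. −1: 23.
[7] 23 ≡ 12 + 11 (base 12). Lift 13: 24. −1: 23.
[8] 23 ≡ 13 + 10 (base 13). Lift 14: 24. −1: 23.

15, 17, 18, 19, 20, 21, 22, 23, 23, 23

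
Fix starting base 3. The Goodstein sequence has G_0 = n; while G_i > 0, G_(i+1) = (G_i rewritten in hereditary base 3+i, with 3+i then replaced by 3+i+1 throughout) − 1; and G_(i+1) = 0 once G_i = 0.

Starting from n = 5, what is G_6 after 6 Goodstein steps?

2

G_0 = 5. HB_3(5) = 3 + 2. Bump = 6. G_1 = 5.
G_1 = 5. HB_4(5) = 4 + 1. Bump = 6. G_2 = 5.
G_2 = 5. HB_5(5) = 5. Bump = 6. G_3 = 5.
G_3 = 5. HB_6(5) = 5. Bump = 5. G_4 = 4.
G_4 = 4. HB_7(4) = 4. Bump = 4. G_5 = 3.
G_5 = 3. HB_8(3) = 3. Bump = 3. G_6 = 2.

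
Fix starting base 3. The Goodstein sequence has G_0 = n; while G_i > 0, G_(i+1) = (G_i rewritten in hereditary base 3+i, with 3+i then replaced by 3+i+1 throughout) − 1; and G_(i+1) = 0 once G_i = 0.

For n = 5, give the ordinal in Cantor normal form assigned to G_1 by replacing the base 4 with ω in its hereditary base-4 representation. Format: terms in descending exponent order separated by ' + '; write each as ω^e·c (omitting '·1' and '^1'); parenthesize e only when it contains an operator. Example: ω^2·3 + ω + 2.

ω + 1

i=0: 5 = 3 + 2 (b=3); 3→4: 4 + 2 = 6; 6−1 = 5
i=1: 5 = 4 + 1 (b=4); 4→5: 5 + 1 = 6; 6−1 = 5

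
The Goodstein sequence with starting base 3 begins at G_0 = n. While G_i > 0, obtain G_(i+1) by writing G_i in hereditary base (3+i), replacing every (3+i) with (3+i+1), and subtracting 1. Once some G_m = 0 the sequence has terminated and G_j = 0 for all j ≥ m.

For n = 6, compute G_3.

7

G_0 = 6. HB_3(6) = 2·3. Bump = 8. G_1 = 7.
G_1 = 7. HB_4(7) = 4 + 3. Bump = 8. G_2 = 7.
G_2 = 7. HB_5(7) = 5 + 2. Bump = 8. G_3 = 7.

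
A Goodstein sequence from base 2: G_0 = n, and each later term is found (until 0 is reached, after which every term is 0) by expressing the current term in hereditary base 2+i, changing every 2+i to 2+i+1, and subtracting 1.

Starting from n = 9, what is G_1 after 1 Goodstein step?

[0] 9 ≡ 2^(2 + 1) + 1 (base 2). Lift 3: 82. −1: 81.
[1] 81 ≡ 3^(3 + 1) (base 3). Lift 4: 1024. −1: 1023.

81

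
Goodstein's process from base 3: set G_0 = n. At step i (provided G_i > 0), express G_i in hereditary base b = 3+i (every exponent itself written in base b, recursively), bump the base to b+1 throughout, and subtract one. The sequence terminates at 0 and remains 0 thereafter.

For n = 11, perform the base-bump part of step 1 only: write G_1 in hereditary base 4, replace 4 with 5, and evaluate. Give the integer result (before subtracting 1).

base 3: 11 = 3^2 + 2; at 4: 4^2 + 2 = 18; next = 17
base 4: 17 = 4^2 + 1; at 5: 5^2 + 1 = 26; next = 25

26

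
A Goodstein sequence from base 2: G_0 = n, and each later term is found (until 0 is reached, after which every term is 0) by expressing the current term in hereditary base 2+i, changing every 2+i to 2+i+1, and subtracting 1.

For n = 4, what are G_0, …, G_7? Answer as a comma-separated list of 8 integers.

G_0=4  [base 2] 2^2  →[2↦3]→  3^3 = 27  −1 ⇒ G_1=26
G_1=26  [base 3] 2·3^2 + 2·3 + 2  →[3↦4]→  2·4^2 + 2·4 + 2 = 42  −1 ⇒ G_2=41
G_2=41  [base 4] 2·4^2 + 2·4 + 1  →[4↦5]→  2·5^2 + 2·5 + 1 = 61  −1 ⇒ G_3=60
G_3=60  [base 5] 2·5^2 + 2·5  →[5↦6]→  2·6^2 + 2·6 = 84  −1 ⇒ G_4=83
G_4=83  [base 6] 2·6^2 + 6 + 5  →[6↦7]→  2·7^2 + 7 + 5 = 110  −1 ⇒ G_5=109
G_5=109  [base 7] 2·7^2 + 7 + 4  →[7↦8]→  2·8^2 + 8 + 4 = 140  −1 ⇒ G_6=139
G_6=139  [base 8] 2·8^2 + 8 + 3  →[8↦9]→  2·9^2 + 9 + 3 = 174  −1 ⇒ G_7=173

4, 26, 41, 60, 83, 109, 139, 173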